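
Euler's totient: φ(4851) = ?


4851 = 3^2 × 7^2 × 11
Prime factors: 3, 7, 11
φ(4851) = 4851 × (1-1/3) × (1-1/7) × (1-1/11)
= 4851 × 2/3 × 6/7 × 10/11 = 2520

φ(4851) = 2520


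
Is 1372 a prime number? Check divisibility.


1372 / 2 = 686 (exact division)
1372 is NOT prime.

No, 1372 is not prime


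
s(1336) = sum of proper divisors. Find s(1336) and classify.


Proper divisors: 1, 2, 4, 8, 167, 334, 668
Sum = 1 + 2 + 4 + 8 + 167 + 334 + 668 = 1184
1184 < 1336 → deficient

s(1336) = 1184 (deficient)


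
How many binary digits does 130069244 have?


130069244 in base 2 = 111110000001011001011111100
Number of digits = 27

27 digits (base 2)


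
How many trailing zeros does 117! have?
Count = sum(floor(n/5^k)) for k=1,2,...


floor(117/5) = 23
floor(117/25) = 4
Total = 27

27 trailing zeros


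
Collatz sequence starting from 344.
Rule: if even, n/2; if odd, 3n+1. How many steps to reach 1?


344 → 172 → 86 → 43 → 130 → 65 → 196 → 98 → 49 → 148 → 74 → 37 → 112 → 56 → 28 → 14 → 7 → 22 → 11 → 34 → 17 → 52 → 26 → 13 → 40 → 20 → 10 → 5 → 16 → 8 → 4 → 2 → 1
Total steps = 32

32 steps


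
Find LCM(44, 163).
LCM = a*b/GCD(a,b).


GCD(44, 163) = 1
LCM = 44*163/1 = 7172/1 = 7172

LCM = 7172


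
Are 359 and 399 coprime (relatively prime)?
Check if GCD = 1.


Euclidean algorithm:
399 = 1 * 359 + 40
359 = 8 * 40 + 39
40 = 1 * 39 + 1
39 = 39 * 1 + 0
GCD(359, 399) = 1

Yes, coprime (GCD = 1)


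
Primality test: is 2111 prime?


Check divisors up to sqrt(2111) = 45.9456
No divisors found.
2111 is prime.

Yes, 2111 is prime


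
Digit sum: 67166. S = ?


6 + 7 + 1 + 6 + 6 = 26


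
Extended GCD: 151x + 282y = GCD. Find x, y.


Tabular extended Euclidean (each row: r = 151*s + 282*t):
r=151, s=1, t=0
r=282, s=0, t=1
q=0: r=151, s=1, t=0   [151*(1) + 282*(0) = 151]
q=1: r=131, s=-1, t=1   [151*(-1) + 282*(1) = 131]
q=1: r=20, s=2, t=-1   [151*(2) + 282*(-1) = 20]
q=6: r=11, s=-13, t=7   [151*(-13) + 282*(7) = 11]
q=1: r=9, s=15, t=-8   [151*(15) + 282*(-8) = 9]
q=1: r=2, s=-28, t=15   [151*(-28) + 282*(15) = 2]
q=4: r=1, s=127, t=-68   [151*(127) + 282*(-68) = 1]
q=2: r=0, s=-282, t=151   [151*(-282) + 282*(151) = 0]
GCD = 1; from the row with r=1: x=127, y=-68
Check: 151*(127) + 282*(-68) = 19177 - 19176 = 1

GCD = 1, x = 127, y = -68


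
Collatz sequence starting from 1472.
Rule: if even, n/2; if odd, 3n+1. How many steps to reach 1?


1472 → 736 → 368 → 184 → 92 → 46 → 23 → 70 → 35 → 106 → 53 → 160 → 80 → 40 → 20 → 10 → 5 → 16 → 8 → 4 → 2 → 1
Total steps = 21

21 steps


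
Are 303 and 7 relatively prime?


Euclidean algorithm:
303 = 43 * 7 + 2
7 = 3 * 2 + 1
2 = 2 * 1 + 0
GCD(303, 7) = 1

Yes, coprime (GCD = 1)


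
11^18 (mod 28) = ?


11^1 mod 28 = 11
11^2 mod 28 = 9
11^3 mod 28 = 15
11^4 mod 28 = 25
11^5 mod 28 = 23
11^6 mod 28 = 1
11^7 mod 28 = 11
11^8 mod 28 = 9
11^9 mod 28 = 15
11^10 mod 28 = 25
11^11 mod 28 = 23
11^12 mod 28 = 1
11^13 mod 28 = 11
11^14 mod 28 = 9
11^15 mod 28 = 15
11^16 mod 28 = 25
11^17 mod 28 = 23
11^18 mod 28 = 1


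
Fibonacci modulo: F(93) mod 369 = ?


F(k) mod 369 for k=1..93:
1, 1, 2, 3, 5, 8, 13, 21, 34, 55, 89, 144, 233, 8, 241, 249, 121, 1, 122, 123, 245, 368, 244, 243, 118, 361, 110, 102, 212, 314, 157, 102, 259, 361, 251, 243, 125, 368, 124, 123, 247, 1, 248, 249, 128, 8, 136, 144, 280, 55, 335, 21, 356, 8, 364, 3, 367, 1, 368, 0, 368, 368, 367, 366, 364, 361, 356, 348, 335, 314, 280, 225, 136, 361, 128, 120, 248, 368, 247, 246, 124, 1, 125, 126, 251, 8, 259, 267, 157, 55, 212, 267, 110
F(93) mod 369 = 110


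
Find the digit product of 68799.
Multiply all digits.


6 × 8 × 7 × 9 × 9 = 27216


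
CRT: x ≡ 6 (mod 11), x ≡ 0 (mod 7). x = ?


M = 11*7 = 77
M1 = M/11 = 7, M2 = M/7 = 11
M1^(-1) mod 11 = 8, M2^(-1) mod 7 = 2
x = 6*7*8 + 0*11*2 = 336
336 mod 77 = 28
Check: 28 mod 11 = 6 ✓, 28 mod 7 = 0 ✓

x ≡ 28 (mod 77)


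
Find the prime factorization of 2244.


2244 / 2 = 1122
1122 / 2 = 561
561 / 3 = 187
187 / 11 = 17
17 / 17 = 1
2244 = 2^2 × 3 × 11 × 17


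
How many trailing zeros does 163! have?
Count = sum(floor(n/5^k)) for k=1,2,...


floor(163/5) = 32
floor(163/25) = 6
floor(163/125) = 1
Total = 39

39 trailing zeros


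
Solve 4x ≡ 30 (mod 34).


GCD(4, 34) = 2 divides 30
Divide: 2x ≡ 15 (mod 17)
x ≡ 16 (mod 17)


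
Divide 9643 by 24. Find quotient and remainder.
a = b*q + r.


9643 = 24 * 401 + 19
Check: 9624 + 19 = 9643

q = 401, r = 19


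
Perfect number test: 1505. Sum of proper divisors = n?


Proper divisors of 1505: 1, 5, 7, 35, 43, 215, 301
Sum = 1 + 5 + 7 + 35 + 43 + 215 + 301 = 607

No, 1505 is not perfect (607 ≠ 1505)


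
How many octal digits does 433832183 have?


433832183 in base 8 = 3166740367
Number of digits = 10

10 digits (base 8)


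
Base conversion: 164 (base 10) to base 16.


164 (base 10) = 164 (decimal)
164 (decimal) = A4 (base 16)


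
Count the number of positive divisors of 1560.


1560 = 2^3 × 3^1 × 5^1 × 13^1
d(1560) = (3+1) × (1+1) × (1+1) × (1+1) = 32

32 divisors


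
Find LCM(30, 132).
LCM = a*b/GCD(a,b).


GCD(30, 132) = 6
LCM = 30*132/6 = 3960/6 = 660

LCM = 660


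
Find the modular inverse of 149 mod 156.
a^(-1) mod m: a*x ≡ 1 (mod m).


Use the extended Euclidean algorithm on (156, 149); each row r = 156*s + 149*t:
r=156, s=1, t=0
r=149, s=0, t=1
q=1: r=7, s=1, t=-1   [156*(1) + 149*(-1) = 7]
q=21: r=2, s=-21, t=22   [156*(-21) + 149*(22) = 2]
q=3: r=1, s=64, t=-67   [156*(64) + 149*(-67) = 1]
q=2: r=0, s=-149, t=156   [156*(-149) + 149*(156) = 0]
GCD = 1 with t = -67, so 149*(-67) ≡ 1 (mod 156)
Inverse = -67 mod 156 = 89
Check: 149 * 89 = 13261 ≡ 1 (mod 156)

149^(-1) ≡ 89 (mod 156)


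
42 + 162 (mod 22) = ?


42 + 162 = 204
204 mod 22 = 6


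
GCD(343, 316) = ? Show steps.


343 = 1 * 316 + 27
316 = 11 * 27 + 19
27 = 1 * 19 + 8
19 = 2 * 8 + 3
8 = 2 * 3 + 2
3 = 1 * 2 + 1
2 = 2 * 1 + 0
GCD = 1


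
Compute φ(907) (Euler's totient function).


907 = 907
Prime factors: 907
φ(907) = 907 × (1-1/907)
= 907 × 906/907 = 906

φ(907) = 906


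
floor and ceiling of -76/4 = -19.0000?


-76/4 = -19.0000
floor = -19
ceil = -19

floor = -19, ceil = -19


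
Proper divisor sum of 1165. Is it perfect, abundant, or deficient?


Proper divisors: 1, 5, 233
Sum = 1 + 5 + 233 = 239
239 < 1165 → deficient

s(1165) = 239 (deficient)


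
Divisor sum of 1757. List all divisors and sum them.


Divisors of 1757: 1, 7, 251, 1757
Sum = 1 + 7 + 251 + 1757 = 2016

σ(1757) = 2016


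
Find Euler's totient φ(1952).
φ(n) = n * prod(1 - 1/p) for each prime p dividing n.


1952 = 2^5 × 61
Prime factors: 2, 61
φ(1952) = 1952 × (1-1/2) × (1-1/61)
= 1952 × 1/2 × 60/61 = 960

φ(1952) = 960


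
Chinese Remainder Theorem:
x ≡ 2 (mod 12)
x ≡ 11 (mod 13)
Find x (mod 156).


M = 12*13 = 156
M1 = M/12 = 13, M2 = M/13 = 12
M1^(-1) mod 12 = 1, M2^(-1) mod 13 = 12
x = 2*13*1 + 11*12*12 = 1610
1610 mod 156 = 50
Check: 50 mod 12 = 2 ✓, 50 mod 13 = 11 ✓

x ≡ 50 (mod 156)


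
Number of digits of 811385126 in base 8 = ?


811385126 in base 8 = 6027140446
Number of digits = 10

10 digits (base 8)


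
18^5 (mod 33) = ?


18^1 mod 33 = 18
18^2 mod 33 = 27
18^3 mod 33 = 24
18^4 mod 33 = 3
18^5 mod 33 = 21


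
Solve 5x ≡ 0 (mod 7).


GCD(5, 7) = 1, unique solution
a^(-1) mod 7 = 3
x = 3 * 0 mod 7 = 0

x ≡ 0 (mod 7)


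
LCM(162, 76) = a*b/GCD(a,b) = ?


GCD(162, 76) = 2
LCM = 162*76/2 = 12312/2 = 6156

LCM = 6156


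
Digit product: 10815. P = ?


1 × 0 × 8 × 1 × 5 = 0


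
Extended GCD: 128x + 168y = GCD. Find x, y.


Tabular extended Euclidean (each row: r = 128*s + 168*t):
r=128, s=1, t=0
r=168, s=0, t=1
q=0: r=128, s=1, t=0   [128*(1) + 168*(0) = 128]
q=1: r=40, s=-1, t=1   [128*(-1) + 168*(1) = 40]
q=3: r=8, s=4, t=-3   [128*(4) + 168*(-3) = 8]
q=5: r=0, s=-21, t=16   [128*(-21) + 168*(16) = 0]
GCD = 8; from the row with r=8: x=4, y=-3
Check: 128*(4) + 168*(-3) = 512 - 504 = 8

GCD = 8, x = 4, y = -3


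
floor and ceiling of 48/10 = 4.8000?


48/10 = 4.8000
floor = 4
ceil = 5

floor = 4, ceil = 5


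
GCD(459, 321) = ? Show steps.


459 = 1 * 321 + 138
321 = 2 * 138 + 45
138 = 3 * 45 + 3
45 = 15 * 3 + 0
GCD = 3


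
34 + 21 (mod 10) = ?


34 + 21 = 55
55 mod 10 = 5


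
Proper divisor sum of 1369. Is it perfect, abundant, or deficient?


Proper divisors: 1, 37
Sum = 1 + 37 = 38
38 < 1369 → deficient

s(1369) = 38 (deficient)


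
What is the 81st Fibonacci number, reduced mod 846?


F(k) mod 846 for k=1..81:
1, 1, 2, 3, 5, 8, 13, 21, 34, 55, 89, 144, 233, 377, 610, 141, 751, 46, 797, 843, 794, 791, 739, 684, 577, 415, 146, 561, 707, 422, 283, 705, 142, 1, 143, 144, 287, 431, 718, 303, 175, 478, 653, 285, 92, 377, 469, 0, 469, 469, 92, 561, 653, 368, 175, 543, 718, 415, 287, 702, 143, 845, 142, 141, 283, 424, 707, 285, 146, 431, 577, 162, 739, 55, 794, 3, 797, 800, 751, 705, 610
F(81) mod 846 = 610


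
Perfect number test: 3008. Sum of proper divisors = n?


Proper divisors of 3008: 1, 2, 4, 8, 16, 32, 47, 64, 94, 188, 376, 752, 1504
Sum = 1 + 2 + 4 + 8 + 16 + 32 + 47 + 64 + 94 + 188 + 376 + 752 + 1504 = 3088

No, 3008 is not perfect (3088 ≠ 3008)


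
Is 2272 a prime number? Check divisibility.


2272 / 2 = 1136 (exact division)
2272 is NOT prime.

No, 2272 is not prime


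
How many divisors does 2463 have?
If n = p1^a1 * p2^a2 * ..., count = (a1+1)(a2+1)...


2463 = 3^1 × 821^1
d(2463) = (1+1) × (1+1) = 4

4 divisors


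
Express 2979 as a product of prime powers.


2979 / 3 = 993
993 / 3 = 331
331 / 331 = 1
2979 = 3^2 × 331


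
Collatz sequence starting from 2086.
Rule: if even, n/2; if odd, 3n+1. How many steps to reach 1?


2086 → 1043 → 3130 → 1565 → 4696 → 2348 → 1174 → 587 → 1762 → 881 → 2644 → 1322 → 661 → 1984 → 992 → 496 → 248 → 124 → 62 → 31 → 94 → 47 → 142 → 71 → 214 → 107 → 322 → 161 → 484 → 242 → 121 → 364 → 182 → 91 → 274 → 137 → 412 → 206 → 103 → 310 → 155 → 466 → 233 → 700 → 350 → 175 → 526 → 263 → 790 → 395 → 1186 → 593 → 1780 → 890 → 445 → 1336 → 668 → 334 → 167 → 502 → 251 → 754 → 377 → 1132 → 566 → 283 → 850 → 425 → 1276 → 638 → 319 → 958 → 479 → 1438 → 719 → 2158 → 1079 → 3238 → 1619 → 4858 → 2429 → 7288 → 3644 → 1822 → 911 → 2734 → 1367 → 4102 → 2051 → 6154 → 3077 → 9232 → 4616 → 2308 → 1154 → 577 → 1732 → 866 → 433 → 1300 → 650 → 325 → 976 → 488 → 244 → 122 → 61 → 184 → 92 → 46 → 23 → 70 → 35 → 106 → 53 → 160 → 80 → 40 → 20 → 10 → 5 → 16 → 8 → 4 → 2 → 1
Total steps = 125

125 steps


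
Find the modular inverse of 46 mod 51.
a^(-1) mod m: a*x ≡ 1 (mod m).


Use the extended Euclidean algorithm on (51, 46); each row r = 51*s + 46*t:
r=51, s=1, t=0
r=46, s=0, t=1
q=1: r=5, s=1, t=-1   [51*(1) + 46*(-1) = 5]
q=9: r=1, s=-9, t=10   [51*(-9) + 46*(10) = 1]
q=5: r=0, s=46, t=-51   [51*(46) + 46*(-51) = 0]
GCD = 1 with t = 10, so 46*(10) ≡ 1 (mod 51)
Inverse = 10 mod 51 = 10
Check: 46 * 10 = 460 ≡ 1 (mod 51)

46^(-1) ≡ 10 (mod 51)


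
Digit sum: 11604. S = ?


1 + 1 + 6 + 0 + 4 = 12


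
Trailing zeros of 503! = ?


floor(503/5) = 100
floor(503/25) = 20
floor(503/125) = 4
Total = 124

124 trailing zeros


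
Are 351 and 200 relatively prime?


Euclidean algorithm:
351 = 1 * 200 + 151
200 = 1 * 151 + 49
151 = 3 * 49 + 4
49 = 12 * 4 + 1
4 = 4 * 1 + 0
GCD(351, 200) = 1

Yes, coprime (GCD = 1)


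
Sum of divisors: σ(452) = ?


Divisors of 452: 1, 2, 4, 113, 226, 452
Sum = 1 + 2 + 4 + 113 + 226 + 452 = 798

σ(452) = 798


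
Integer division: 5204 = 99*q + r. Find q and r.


5204 = 99 * 52 + 56
Check: 5148 + 56 = 5204

q = 52, r = 56


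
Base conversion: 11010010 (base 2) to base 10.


11010010 (base 2) = 210 (decimal)
210 (decimal) = 210 (base 10)


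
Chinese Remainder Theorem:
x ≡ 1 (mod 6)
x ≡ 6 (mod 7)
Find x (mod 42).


M = 6*7 = 42
M1 = M/6 = 7, M2 = M/7 = 6
M1^(-1) mod 6 = 1, M2^(-1) mod 7 = 6
x = 1*7*1 + 6*6*6 = 223
223 mod 42 = 13
Check: 13 mod 6 = 1 ✓, 13 mod 7 = 6 ✓

x ≡ 13 (mod 42)


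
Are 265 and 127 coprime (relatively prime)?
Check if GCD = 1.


Euclidean algorithm:
265 = 2 * 127 + 11
127 = 11 * 11 + 6
11 = 1 * 6 + 5
6 = 1 * 5 + 1
5 = 5 * 1 + 0
GCD(265, 127) = 1

Yes, coprime (GCD = 1)


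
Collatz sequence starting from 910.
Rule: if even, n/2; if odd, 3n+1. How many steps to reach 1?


910 → 455 → 1366 → 683 → 2050 → 1025 → 3076 → 1538 → 769 → 2308 → 1154 → 577 → 1732 → 866 → 433 → 1300 → 650 → 325 → 976 → 488 → 244 → 122 → 61 → 184 → 92 → 46 → 23 → 70 → 35 → 106 → 53 → 160 → 80 → 40 → 20 → 10 → 5 → 16 → 8 → 4 → 2 → 1
Total steps = 41

41 steps


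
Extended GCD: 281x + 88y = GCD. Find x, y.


Tabular extended Euclidean (each row: r = 281*s + 88*t):
r=281, s=1, t=0
r=88, s=0, t=1
q=3: r=17, s=1, t=-3   [281*(1) + 88*(-3) = 17]
q=5: r=3, s=-5, t=16   [281*(-5) + 88*(16) = 3]
q=5: r=2, s=26, t=-83   [281*(26) + 88*(-83) = 2]
q=1: r=1, s=-31, t=99   [281*(-31) + 88*(99) = 1]
q=2: r=0, s=88, t=-281   [281*(88) + 88*(-281) = 0]
GCD = 1; from the row with r=1: x=-31, y=99
Check: 281*(-31) + 88*(99) = -8711 + 8712 = 1

GCD = 1, x = -31, y = 99


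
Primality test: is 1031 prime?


Check divisors up to sqrt(1031) = 32.1092
No divisors found.
1031 is prime.

Yes, 1031 is prime


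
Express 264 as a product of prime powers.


264 / 2 = 132
132 / 2 = 66
66 / 2 = 33
33 / 3 = 11
11 / 11 = 1
264 = 2^3 × 3 × 11


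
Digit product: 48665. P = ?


4 × 8 × 6 × 6 × 5 = 5760


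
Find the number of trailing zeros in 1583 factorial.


floor(1583/5) = 316
floor(1583/25) = 63
floor(1583/125) = 12
floor(1583/625) = 2
Total = 393

393 trailing zeros


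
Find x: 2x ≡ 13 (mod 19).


GCD(2, 19) = 1, unique solution
a^(-1) mod 19 = 10
x = 10 * 13 mod 19 = 16

x ≡ 16 (mod 19)


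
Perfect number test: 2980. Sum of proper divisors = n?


Proper divisors of 2980: 1, 2, 4, 5, 10, 20, 149, 298, 596, 745, 1490
Sum = 1 + 2 + 4 + 5 + 10 + 20 + 149 + 298 + 596 + 745 + 1490 = 3320

No, 2980 is not perfect (3320 ≠ 2980)


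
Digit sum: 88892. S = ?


8 + 8 + 8 + 9 + 2 = 35


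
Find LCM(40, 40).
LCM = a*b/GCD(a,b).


GCD(40, 40) = 40
LCM = 40*40/40 = 1600/40 = 40

LCM = 40


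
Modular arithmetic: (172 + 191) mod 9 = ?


172 + 191 = 363
363 mod 9 = 3


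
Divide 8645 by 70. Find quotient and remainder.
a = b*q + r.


8645 = 70 * 123 + 35
Check: 8610 + 35 = 8645

q = 123, r = 35


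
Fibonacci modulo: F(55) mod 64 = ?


F(k) mod 64 for k=1..55:
1, 1, 2, 3, 5, 8, 13, 21, 34, 55, 25, 16, 41, 57, 34, 27, 61, 24, 21, 45, 2, 47, 49, 32, 17, 49, 2, 51, 53, 40, 29, 5, 34, 39, 9, 48, 57, 41, 34, 11, 45, 56, 37, 29, 2, 31, 33, 0, 33, 33, 2, 35, 37, 8, 45
F(55) mod 64 = 45


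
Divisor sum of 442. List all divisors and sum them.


Divisors of 442: 1, 2, 13, 17, 26, 34, 221, 442
Sum = 1 + 2 + 13 + 17 + 26 + 34 + 221 + 442 = 756

σ(442) = 756


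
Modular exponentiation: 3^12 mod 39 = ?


3^1 mod 39 = 3
3^2 mod 39 = 9
3^3 mod 39 = 27
3^4 mod 39 = 3
3^5 mod 39 = 9
3^6 mod 39 = 27
3^7 mod 39 = 3
3^8 mod 39 = 9
3^9 mod 39 = 27
3^10 mod 39 = 3
3^11 mod 39 = 9
3^12 mod 39 = 27


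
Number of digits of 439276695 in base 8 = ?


439276695 in base 8 = 3213552227
Number of digits = 10

10 digits (base 8)


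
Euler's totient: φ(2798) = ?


2798 = 2 × 1399
Prime factors: 2, 1399
φ(2798) = 2798 × (1-1/2) × (1-1/1399)
= 2798 × 1/2 × 1398/1399 = 1398

φ(2798) = 1398


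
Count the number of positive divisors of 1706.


1706 = 2^1 × 853^1
d(1706) = (1+1) × (1+1) = 4

4 divisors


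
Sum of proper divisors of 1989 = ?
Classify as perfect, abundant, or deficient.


Proper divisors: 1, 3, 9, 13, 17, 39, 51, 117, 153, 221, 663
Sum = 1 + 3 + 9 + 13 + 17 + 39 + 51 + 117 + 153 + 221 + 663 = 1287
1287 < 1989 → deficient

s(1989) = 1287 (deficient)


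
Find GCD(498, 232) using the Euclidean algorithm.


498 = 2 * 232 + 34
232 = 6 * 34 + 28
34 = 1 * 28 + 6
28 = 4 * 6 + 4
6 = 1 * 4 + 2
4 = 2 * 2 + 0
GCD = 2


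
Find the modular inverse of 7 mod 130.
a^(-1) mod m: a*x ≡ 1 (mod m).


Use the extended Euclidean algorithm on (130, 7); each row r = 130*s + 7*t:
r=130, s=1, t=0
r=7, s=0, t=1
q=18: r=4, s=1, t=-18   [130*(1) + 7*(-18) = 4]
q=1: r=3, s=-1, t=19   [130*(-1) + 7*(19) = 3]
q=1: r=1, s=2, t=-37   [130*(2) + 7*(-37) = 1]
q=3: r=0, s=-7, t=130   [130*(-7) + 7*(130) = 0]
GCD = 1 with t = -37, so 7*(-37) ≡ 1 (mod 130)
Inverse = -37 mod 130 = 93
Check: 7 * 93 = 651 ≡ 1 (mod 130)

7^(-1) ≡ 93 (mod 130)


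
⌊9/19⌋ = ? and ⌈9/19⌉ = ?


9/19 = 0.4737
floor = 0
ceil = 1

floor = 0, ceil = 1


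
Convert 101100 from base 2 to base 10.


101100 (base 2) = 44 (decimal)
44 (decimal) = 44 (base 10)


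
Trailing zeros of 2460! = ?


floor(2460/5) = 492
floor(2460/25) = 98
floor(2460/125) = 19
floor(2460/625) = 3
Total = 612

612 trailing zeros


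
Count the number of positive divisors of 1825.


1825 = 5^2 × 73^1
d(1825) = (2+1) × (1+1) = 6

6 divisors


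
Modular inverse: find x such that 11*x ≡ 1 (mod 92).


Use the extended Euclidean algorithm on (92, 11); each row r = 92*s + 11*t:
r=92, s=1, t=0
r=11, s=0, t=1
q=8: r=4, s=1, t=-8   [92*(1) + 11*(-8) = 4]
q=2: r=3, s=-2, t=17   [92*(-2) + 11*(17) = 3]
q=1: r=1, s=3, t=-25   [92*(3) + 11*(-25) = 1]
q=3: r=0, s=-11, t=92   [92*(-11) + 11*(92) = 0]
GCD = 1 with t = -25, so 11*(-25) ≡ 1 (mod 92)
Inverse = -25 mod 92 = 67
Check: 11 * 67 = 737 ≡ 1 (mod 92)

11^(-1) ≡ 67 (mod 92)


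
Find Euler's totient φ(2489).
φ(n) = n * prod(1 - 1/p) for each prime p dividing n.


2489 = 19 × 131
Prime factors: 19, 131
φ(2489) = 2489 × (1-1/19) × (1-1/131)
= 2489 × 18/19 × 130/131 = 2340

φ(2489) = 2340


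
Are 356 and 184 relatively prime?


Euclidean algorithm:
356 = 1 * 184 + 172
184 = 1 * 172 + 12
172 = 14 * 12 + 4
12 = 3 * 4 + 0
GCD(356, 184) = 4

No, not coprime (GCD = 4)


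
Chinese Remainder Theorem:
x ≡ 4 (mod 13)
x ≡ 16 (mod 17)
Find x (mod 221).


M = 13*17 = 221
M1 = M/13 = 17, M2 = M/17 = 13
M1^(-1) mod 13 = 10, M2^(-1) mod 17 = 4
x = 4*17*10 + 16*13*4 = 1512
1512 mod 221 = 186
Check: 186 mod 13 = 4 ✓, 186 mod 17 = 16 ✓

x ≡ 186 (mod 221)


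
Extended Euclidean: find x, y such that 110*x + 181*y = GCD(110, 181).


Tabular extended Euclidean (each row: r = 110*s + 181*t):
r=110, s=1, t=0
r=181, s=0, t=1
q=0: r=110, s=1, t=0   [110*(1) + 181*(0) = 110]
q=1: r=71, s=-1, t=1   [110*(-1) + 181*(1) = 71]
q=1: r=39, s=2, t=-1   [110*(2) + 181*(-1) = 39]
q=1: r=32, s=-3, t=2   [110*(-3) + 181*(2) = 32]
q=1: r=7, s=5, t=-3   [110*(5) + 181*(-3) = 7]
q=4: r=4, s=-23, t=14   [110*(-23) + 181*(14) = 4]
q=1: r=3, s=28, t=-17   [110*(28) + 181*(-17) = 3]
q=1: r=1, s=-51, t=31   [110*(-51) + 181*(31) = 1]
q=3: r=0, s=181, t=-110   [110*(181) + 181*(-110) = 0]
GCD = 1; from the row with r=1: x=-51, y=31
Check: 110*(-51) + 181*(31) = -5610 + 5611 = 1

GCD = 1, x = -51, y = 31


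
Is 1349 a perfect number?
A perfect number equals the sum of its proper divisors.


Proper divisors of 1349: 1, 19, 71
Sum = 1 + 19 + 71 = 91

No, 1349 is not perfect (91 ≠ 1349)


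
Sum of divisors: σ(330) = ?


Divisors of 330: 1, 2, 3, 5, 6, 10, 11, 15, 22, 30, 33, 55, 66, 110, 165, 330
Sum = 1 + 2 + 3 + 5 + 6 + 10 + 11 + 15 + 22 + 30 + 33 + 55 + 66 + 110 + 165 + 330 = 864

σ(330) = 864


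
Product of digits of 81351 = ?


8 × 1 × 3 × 5 × 1 = 120


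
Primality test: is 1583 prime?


Check divisors up to sqrt(1583) = 39.7869
No divisors found.
1583 is prime.

Yes, 1583 is prime


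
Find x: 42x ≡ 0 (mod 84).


GCD(42, 84) = 42 divides 0
Divide: 1x ≡ 0 (mod 2)
x ≡ 0 (mod 2)


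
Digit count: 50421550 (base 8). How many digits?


50421550 in base 8 = 300257456
Number of digits = 9

9 digits (base 8)


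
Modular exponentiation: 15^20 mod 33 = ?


15^1 mod 33 = 15
15^2 mod 33 = 27
15^3 mod 33 = 9
15^4 mod 33 = 3
15^5 mod 33 = 12
15^6 mod 33 = 15
15^7 mod 33 = 27
15^8 mod 33 = 9
15^9 mod 33 = 3
15^10 mod 33 = 12
15^11 mod 33 = 15
15^12 mod 33 = 27
15^13 mod 33 = 9
15^14 mod 33 = 3
15^15 mod 33 = 12
15^16 mod 33 = 15
15^17 mod 33 = 27
15^18 mod 33 = 9
15^19 mod 33 = 3
15^20 mod 33 = 12


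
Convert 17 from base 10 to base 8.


17 (base 10) = 17 (decimal)
17 (decimal) = 21 (base 8)


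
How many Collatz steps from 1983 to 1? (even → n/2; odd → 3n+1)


1983 → 5950 → 2975 → 8926 → 4463 → 13390 → 6695 → 20086 → 10043 → 30130 → 15065 → 45196 → 22598 → 11299 → 33898 → 16949 → 50848 → 25424 → 12712 → 6356 → 3178 → 1589 → 4768 → 2384 → 1192 → 596 → 298 → 149 → 448 → 224 → 112 → 56 → 28 → 14 → 7 → 22 → 11 → 34 → 17 → 52 → 26 → 13 → 40 → 20 → 10 → 5 → 16 → 8 → 4 → 2 → 1
Total steps = 50

50 steps


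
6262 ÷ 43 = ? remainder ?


6262 = 43 * 145 + 27
Check: 6235 + 27 = 6262

q = 145, r = 27


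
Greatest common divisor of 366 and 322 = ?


366 = 1 * 322 + 44
322 = 7 * 44 + 14
44 = 3 * 14 + 2
14 = 7 * 2 + 0
GCD = 2


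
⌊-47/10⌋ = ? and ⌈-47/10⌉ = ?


-47/10 = -4.7000
floor = -5
ceil = -4

floor = -5, ceil = -4


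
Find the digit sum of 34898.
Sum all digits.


3 + 4 + 8 + 9 + 8 = 32


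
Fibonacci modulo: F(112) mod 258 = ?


F(k) mod 258 for k=1..112:
1, 1, 2, 3, 5, 8, 13, 21, 34, 55, 89, 144, 233, 119, 94, 213, 49, 4, 53, 57, 110, 167, 19, 186, 205, 133, 80, 213, 35, 248, 25, 15, 40, 55, 95, 150, 245, 137, 124, 3, 127, 130, 257, 129, 128, 257, 127, 126, 253, 121, 116, 237, 95, 74, 169, 243, 154, 139, 35, 174, 209, 125, 76, 201, 19, 220, 239, 201, 182, 125, 49, 174, 223, 139, 104, 243, 89, 74, 163, 237, 142, 121, 5, 126, 131, 257, 130, 129, 1, 130, 131, 3, 134, 137, 13, 150, 163, 55, 218, 15, 233, 248, 223, 213, 178, 133, 53, 186, 239, 167, 148, 57
F(112) mod 258 = 57


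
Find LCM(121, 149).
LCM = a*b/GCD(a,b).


GCD(121, 149) = 1
LCM = 121*149/1 = 18029/1 = 18029

LCM = 18029


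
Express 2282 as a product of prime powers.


2282 / 2 = 1141
1141 / 7 = 163
163 / 163 = 1
2282 = 2 × 7 × 163


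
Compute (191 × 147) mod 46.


191 × 147 = 28077
28077 mod 46 = 17


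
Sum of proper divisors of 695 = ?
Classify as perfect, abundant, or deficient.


Proper divisors: 1, 5, 139
Sum = 1 + 5 + 139 = 145
145 < 695 → deficient

s(695) = 145 (deficient)


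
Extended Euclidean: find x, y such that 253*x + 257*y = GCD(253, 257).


Tabular extended Euclidean (each row: r = 253*s + 257*t):
r=253, s=1, t=0
r=257, s=0, t=1
q=0: r=253, s=1, t=0   [253*(1) + 257*(0) = 253]
q=1: r=4, s=-1, t=1   [253*(-1) + 257*(1) = 4]
q=63: r=1, s=64, t=-63   [253*(64) + 257*(-63) = 1]
q=4: r=0, s=-257, t=253   [253*(-257) + 257*(253) = 0]
GCD = 1; from the row with r=1: x=64, y=-63
Check: 253*(64) + 257*(-63) = 16192 - 16191 = 1

GCD = 1, x = 64, y = -63


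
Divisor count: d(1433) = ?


1433 = 1433^1
d(1433) = (1+1) = 2

2 divisors


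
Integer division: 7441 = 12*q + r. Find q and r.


7441 = 12 * 620 + 1
Check: 7440 + 1 = 7441

q = 620, r = 1


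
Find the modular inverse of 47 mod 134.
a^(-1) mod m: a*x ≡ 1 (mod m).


Use the extended Euclidean algorithm on (134, 47); each row r = 134*s + 47*t:
r=134, s=1, t=0
r=47, s=0, t=1
q=2: r=40, s=1, t=-2   [134*(1) + 47*(-2) = 40]
q=1: r=7, s=-1, t=3   [134*(-1) + 47*(3) = 7]
q=5: r=5, s=6, t=-17   [134*(6) + 47*(-17) = 5]
q=1: r=2, s=-7, t=20   [134*(-7) + 47*(20) = 2]
q=2: r=1, s=20, t=-57   [134*(20) + 47*(-57) = 1]
q=2: r=0, s=-47, t=134   [134*(-47) + 47*(134) = 0]
GCD = 1 with t = -57, so 47*(-57) ≡ 1 (mod 134)
Inverse = -57 mod 134 = 77
Check: 47 * 77 = 3619 ≡ 1 (mod 134)

47^(-1) ≡ 77 (mod 134)


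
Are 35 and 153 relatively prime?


Euclidean algorithm:
153 = 4 * 35 + 13
35 = 2 * 13 + 9
13 = 1 * 9 + 4
9 = 2 * 4 + 1
4 = 4 * 1 + 0
GCD(35, 153) = 1

Yes, coprime (GCD = 1)


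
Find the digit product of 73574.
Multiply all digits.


7 × 3 × 5 × 7 × 4 = 2940


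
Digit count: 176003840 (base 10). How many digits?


176003840 has 9 digits in base 10
floor(log10(176003840)) + 1 = floor(8.2455) + 1 = 9

9 digits (base 10)


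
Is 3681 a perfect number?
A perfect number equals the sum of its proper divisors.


Proper divisors of 3681: 1, 3, 9, 409, 1227
Sum = 1 + 3 + 9 + 409 + 1227 = 1649

No, 3681 is not perfect (1649 ≠ 3681)


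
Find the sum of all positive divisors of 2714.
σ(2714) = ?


Divisors of 2714: 1, 2, 23, 46, 59, 118, 1357, 2714
Sum = 1 + 2 + 23 + 46 + 59 + 118 + 1357 + 2714 = 4320

σ(2714) = 4320


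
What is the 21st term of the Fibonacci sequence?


Sequence: 1, 1, 2, 3, 5, 8, 13, 21, 34, 55, 89, 144, 233, 377, 610, 987, 1597, 2584, 4181, 6765, 10946
F(21) = 10946


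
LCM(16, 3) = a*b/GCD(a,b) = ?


GCD(16, 3) = 1
LCM = 16*3/1 = 48/1 = 48

LCM = 48


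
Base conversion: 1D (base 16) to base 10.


1D (base 16) = 29 (decimal)
29 (decimal) = 29 (base 10)


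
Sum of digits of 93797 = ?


9 + 3 + 7 + 9 + 7 = 35


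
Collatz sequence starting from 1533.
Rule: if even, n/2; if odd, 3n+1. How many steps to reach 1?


1533 → 4600 → 2300 → 1150 → 575 → 1726 → 863 → 2590 → 1295 → 3886 → 1943 → 5830 → 2915 → 8746 → 4373 → 13120 → 6560 → 3280 → 1640 → 820 → 410 → 205 → 616 → 308 → 154 → 77 → 232 → 116 → 58 → 29 → 88 → 44 → 22 → 11 → 34 → 17 → 52 → 26 → 13 → 40 → 20 → 10 → 5 → 16 → 8 → 4 → 2 → 1
Total steps = 47

47 steps


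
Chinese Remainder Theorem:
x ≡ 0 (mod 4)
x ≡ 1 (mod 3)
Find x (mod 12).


M = 4*3 = 12
M1 = M/4 = 3, M2 = M/3 = 4
M1^(-1) mod 4 = 3, M2^(-1) mod 3 = 1
x = 0*3*3 + 1*4*1 = 4
4 mod 12 = 4
Check: 4 mod 4 = 0 ✓, 4 mod 3 = 1 ✓

x ≡ 4 (mod 12)


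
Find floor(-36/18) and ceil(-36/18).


-36/18 = -2.0000
floor = -2
ceil = -2

floor = -2, ceil = -2


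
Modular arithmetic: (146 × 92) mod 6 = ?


146 × 92 = 13432
13432 mod 6 = 4


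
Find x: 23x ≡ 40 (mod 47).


GCD(23, 47) = 1, unique solution
a^(-1) mod 47 = 45
x = 45 * 40 mod 47 = 14

x ≡ 14 (mod 47)


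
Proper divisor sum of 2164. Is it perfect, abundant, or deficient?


Proper divisors: 1, 2, 4, 541, 1082
Sum = 1 + 2 + 4 + 541 + 1082 = 1630
1630 < 2164 → deficient

s(2164) = 1630 (deficient)


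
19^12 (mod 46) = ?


19^1 mod 46 = 19
19^2 mod 46 = 39
19^3 mod 46 = 5
19^4 mod 46 = 3
19^5 mod 46 = 11
19^6 mod 46 = 25
19^7 mod 46 = 15
19^8 mod 46 = 9
19^9 mod 46 = 33
19^10 mod 46 = 29
19^11 mod 46 = 45
19^12 mod 46 = 27


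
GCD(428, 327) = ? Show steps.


428 = 1 * 327 + 101
327 = 3 * 101 + 24
101 = 4 * 24 + 5
24 = 4 * 5 + 4
5 = 1 * 4 + 1
4 = 4 * 1 + 0
GCD = 1


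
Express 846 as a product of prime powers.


846 / 2 = 423
423 / 3 = 141
141 / 3 = 47
47 / 47 = 1
846 = 2 × 3^2 × 47


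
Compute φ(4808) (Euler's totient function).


4808 = 2^3 × 601
Prime factors: 2, 601
φ(4808) = 4808 × (1-1/2) × (1-1/601)
= 4808 × 1/2 × 600/601 = 2400

φ(4808) = 2400


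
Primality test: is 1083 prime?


1083 / 3 = 361 (exact division)
1083 is NOT prime.

No, 1083 is not prime


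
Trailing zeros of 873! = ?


floor(873/5) = 174
floor(873/25) = 34
floor(873/125) = 6
floor(873/625) = 1
Total = 215

215 trailing zeros


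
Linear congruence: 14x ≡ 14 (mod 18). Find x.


GCD(14, 18) = 2 divides 14
Divide: 7x ≡ 7 (mod 9)
x ≡ 1 (mod 9)


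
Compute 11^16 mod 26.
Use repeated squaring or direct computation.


11^1 mod 26 = 11
11^2 mod 26 = 17
11^3 mod 26 = 5
11^4 mod 26 = 3
11^5 mod 26 = 7
11^6 mod 26 = 25
11^7 mod 26 = 15
11^8 mod 26 = 9
11^9 mod 26 = 21
11^10 mod 26 = 23
11^11 mod 26 = 19
11^12 mod 26 = 1
11^13 mod 26 = 11
11^14 mod 26 = 17
11^15 mod 26 = 5
11^16 mod 26 = 3


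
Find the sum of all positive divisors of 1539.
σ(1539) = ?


Divisors of 1539: 1, 3, 9, 19, 27, 57, 81, 171, 513, 1539
Sum = 1 + 3 + 9 + 19 + 27 + 57 + 81 + 171 + 513 + 1539 = 2420

σ(1539) = 2420


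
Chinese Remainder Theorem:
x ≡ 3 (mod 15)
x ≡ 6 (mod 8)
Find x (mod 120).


M = 15*8 = 120
M1 = M/15 = 8, M2 = M/8 = 15
M1^(-1) mod 15 = 2, M2^(-1) mod 8 = 7
x = 3*8*2 + 6*15*7 = 678
678 mod 120 = 78
Check: 78 mod 15 = 3 ✓, 78 mod 8 = 6 ✓

x ≡ 78 (mod 120)


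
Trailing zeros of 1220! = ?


floor(1220/5) = 244
floor(1220/25) = 48
floor(1220/125) = 9
floor(1220/625) = 1
Total = 302

302 trailing zeros


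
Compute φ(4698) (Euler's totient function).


4698 = 2 × 3^4 × 29
Prime factors: 2, 3, 29
φ(4698) = 4698 × (1-1/2) × (1-1/3) × (1-1/29)
= 4698 × 1/2 × 2/3 × 28/29 = 1512

φ(4698) = 1512


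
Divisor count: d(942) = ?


942 = 2^1 × 3^1 × 157^1
d(942) = (1+1) × (1+1) × (1+1) = 8

8 divisors


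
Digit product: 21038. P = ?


2 × 1 × 0 × 3 × 8 = 0


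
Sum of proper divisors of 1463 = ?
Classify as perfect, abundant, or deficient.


Proper divisors: 1, 7, 11, 19, 77, 133, 209
Sum = 1 + 7 + 11 + 19 + 77 + 133 + 209 = 457
457 < 1463 → deficient

s(1463) = 457 (deficient)


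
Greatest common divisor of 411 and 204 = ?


411 = 2 * 204 + 3
204 = 68 * 3 + 0
GCD = 3


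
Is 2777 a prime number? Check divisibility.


Check divisors up to sqrt(2777) = 52.6972
No divisors found.
2777 is prime.

Yes, 2777 is prime


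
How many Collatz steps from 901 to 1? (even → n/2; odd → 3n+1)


901 → 2704 → 1352 → 676 → 338 → 169 → 508 → 254 → 127 → 382 → 191 → 574 → 287 → 862 → 431 → 1294 → 647 → 1942 → 971 → 2914 → 1457 → 4372 → 2186 → 1093 → 3280 → 1640 → 820 → 410 → 205 → 616 → 308 → 154 → 77 → 232 → 116 → 58 → 29 → 88 → 44 → 22 → 11 → 34 → 17 → 52 → 26 → 13 → 40 → 20 → 10 → 5 → 16 → 8 → 4 → 2 → 1
Total steps = 54

54 steps


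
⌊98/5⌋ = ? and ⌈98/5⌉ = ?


98/5 = 19.6000
floor = 19
ceil = 20

floor = 19, ceil = 20


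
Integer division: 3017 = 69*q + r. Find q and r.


3017 = 69 * 43 + 50
Check: 2967 + 50 = 3017

q = 43, r = 50


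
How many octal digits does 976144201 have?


976144201 in base 8 = 7213543511
Number of digits = 10

10 digits (base 8)


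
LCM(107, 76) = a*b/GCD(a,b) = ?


GCD(107, 76) = 1
LCM = 107*76/1 = 8132/1 = 8132

LCM = 8132


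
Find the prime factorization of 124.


124 / 2 = 62
62 / 2 = 31
31 / 31 = 1
124 = 2^2 × 31


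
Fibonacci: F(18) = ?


Sequence: 1, 1, 2, 3, 5, 8, 13, 21, 34, 55, 89, 144, 233, 377, 610, 987, 1597, 2584
F(18) = 2584


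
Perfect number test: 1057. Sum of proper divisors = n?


Proper divisors of 1057: 1, 7, 151
Sum = 1 + 7 + 151 = 159

No, 1057 is not perfect (159 ≠ 1057)


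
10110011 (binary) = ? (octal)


10110011 (base 2) = 179 (decimal)
179 (decimal) = 263 (base 8)


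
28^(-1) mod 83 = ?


Use the extended Euclidean algorithm on (83, 28); each row r = 83*s + 28*t:
r=83, s=1, t=0
r=28, s=0, t=1
q=2: r=27, s=1, t=-2   [83*(1) + 28*(-2) = 27]
q=1: r=1, s=-1, t=3   [83*(-1) + 28*(3) = 1]
q=27: r=0, s=28, t=-83   [83*(28) + 28*(-83) = 0]
GCD = 1 with t = 3, so 28*(3) ≡ 1 (mod 83)
Inverse = 3 mod 83 = 3
Check: 28 * 3 = 84 ≡ 1 (mod 83)

28^(-1) ≡ 3 (mod 83)


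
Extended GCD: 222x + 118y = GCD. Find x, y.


Tabular extended Euclidean (each row: r = 222*s + 118*t):
r=222, s=1, t=0
r=118, s=0, t=1
q=1: r=104, s=1, t=-1   [222*(1) + 118*(-1) = 104]
q=1: r=14, s=-1, t=2   [222*(-1) + 118*(2) = 14]
q=7: r=6, s=8, t=-15   [222*(8) + 118*(-15) = 6]
q=2: r=2, s=-17, t=32   [222*(-17) + 118*(32) = 2]
q=3: r=0, s=59, t=-111   [222*(59) + 118*(-111) = 0]
GCD = 2; from the row with r=2: x=-17, y=32
Check: 222*(-17) + 118*(32) = -3774 + 3776 = 2

GCD = 2, x = -17, y = 32


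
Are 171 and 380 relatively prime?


Euclidean algorithm:
380 = 2 * 171 + 38
171 = 4 * 38 + 19
38 = 2 * 19 + 0
GCD(171, 380) = 19

No, not coprime (GCD = 19)


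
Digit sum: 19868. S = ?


1 + 9 + 8 + 6 + 8 = 32


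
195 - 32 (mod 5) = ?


195 - 32 = 163
163 mod 5 = 3


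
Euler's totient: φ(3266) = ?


3266 = 2 × 23 × 71
Prime factors: 2, 23, 71
φ(3266) = 3266 × (1-1/2) × (1-1/23) × (1-1/71)
= 3266 × 1/2 × 22/23 × 70/71 = 1540

φ(3266) = 1540


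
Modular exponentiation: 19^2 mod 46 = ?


19^1 mod 46 = 19
19^2 mod 46 = 39


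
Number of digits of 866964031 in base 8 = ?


866964031 in base 8 = 6353151077
Number of digits = 10

10 digits (base 8)


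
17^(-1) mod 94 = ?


Use the extended Euclidean algorithm on (94, 17); each row r = 94*s + 17*t:
r=94, s=1, t=0
r=17, s=0, t=1
q=5: r=9, s=1, t=-5   [94*(1) + 17*(-5) = 9]
q=1: r=8, s=-1, t=6   [94*(-1) + 17*(6) = 8]
q=1: r=1, s=2, t=-11   [94*(2) + 17*(-11) = 1]
q=8: r=0, s=-17, t=94   [94*(-17) + 17*(94) = 0]
GCD = 1 with t = -11, so 17*(-11) ≡ 1 (mod 94)
Inverse = -11 mod 94 = 83
Check: 17 * 83 = 1411 ≡ 1 (mod 94)

17^(-1) ≡ 83 (mod 94)


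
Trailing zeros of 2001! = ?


floor(2001/5) = 400
floor(2001/25) = 80
floor(2001/125) = 16
floor(2001/625) = 3
Total = 499

499 trailing zeros


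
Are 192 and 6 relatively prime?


Euclidean algorithm:
192 = 32 * 6 + 0
GCD(192, 6) = 6

No, not coprime (GCD = 6)


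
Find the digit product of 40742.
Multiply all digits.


4 × 0 × 7 × 4 × 2 = 0


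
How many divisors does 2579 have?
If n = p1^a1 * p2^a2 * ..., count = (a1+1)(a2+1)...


2579 = 2579^1
d(2579) = (1+1) = 2

2 divisors


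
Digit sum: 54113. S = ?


5 + 4 + 1 + 1 + 3 = 14


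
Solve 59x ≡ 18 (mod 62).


GCD(59, 62) = 1, unique solution
a^(-1) mod 62 = 41
x = 41 * 18 mod 62 = 56

x ≡ 56 (mod 62)


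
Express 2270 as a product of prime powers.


2270 / 2 = 1135
1135 / 5 = 227
227 / 227 = 1
2270 = 2 × 5 × 227


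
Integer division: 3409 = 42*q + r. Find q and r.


3409 = 42 * 81 + 7
Check: 3402 + 7 = 3409

q = 81, r = 7


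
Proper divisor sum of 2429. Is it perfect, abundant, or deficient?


Proper divisors: 1, 7, 347
Sum = 1 + 7 + 347 = 355
355 < 2429 → deficient

s(2429) = 355 (deficient)


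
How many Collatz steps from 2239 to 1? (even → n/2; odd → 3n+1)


2239 → 6718 → 3359 → 10078 → 5039 → 15118 → 7559 → 22678 → 11339 → 34018 → 17009 → 51028 → 25514 → 12757 → 38272 → 19136 → 9568 → 4784 → 2392 → 1196 → 598 → 299 → 898 → 449 → 1348 → 674 → 337 → 1012 → 506 → 253 → 760 → 380 → 190 → 95 → 286 → 143 → 430 → 215 → 646 → 323 → 970 → 485 → 1456 → 728 → 364 → 182 → 91 → 274 → 137 → 412 → 206 → 103 → 310 → 155 → 466 → 233 → 700 → 350 → 175 → 526 → 263 → 790 → 395 → 1186 → 593 → 1780 → 890 → 445 → 1336 → 668 → 334 → 167 → 502 → 251 → 754 → 377 → 1132 → 566 → 283 → 850 → 425 → 1276 → 638 → 319 → 958 → 479 → 1438 → 719 → 2158 → 1079 → 3238 → 1619 → 4858 → 2429 → 7288 → 3644 → 1822 → 911 → 2734 → 1367 → 4102 → 2051 → 6154 → 3077 → 9232 → 4616 → 2308 → 1154 → 577 → 1732 → 866 → 433 → 1300 → 650 → 325 → 976 → 488 → 244 → 122 → 61 → 184 → 92 → 46 → 23 → 70 → 35 → 106 → 53 → 160 → 80 → 40 → 20 → 10 → 5 → 16 → 8 → 4 → 2 → 1
Total steps = 138

138 steps


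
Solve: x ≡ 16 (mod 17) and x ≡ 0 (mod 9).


M = 17*9 = 153
M1 = M/17 = 9, M2 = M/9 = 17
M1^(-1) mod 17 = 2, M2^(-1) mod 9 = 8
x = 16*9*2 + 0*17*8 = 288
288 mod 153 = 135
Check: 135 mod 17 = 16 ✓, 135 mod 9 = 0 ✓

x ≡ 135 (mod 153)


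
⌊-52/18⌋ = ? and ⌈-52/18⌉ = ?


-52/18 = -2.8889
floor = -3
ceil = -2

floor = -3, ceil = -2


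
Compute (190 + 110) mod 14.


190 + 110 = 300
300 mod 14 = 6


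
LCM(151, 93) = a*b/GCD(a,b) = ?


GCD(151, 93) = 1
LCM = 151*93/1 = 14043/1 = 14043

LCM = 14043


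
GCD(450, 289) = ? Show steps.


450 = 1 * 289 + 161
289 = 1 * 161 + 128
161 = 1 * 128 + 33
128 = 3 * 33 + 29
33 = 1 * 29 + 4
29 = 7 * 4 + 1
4 = 4 * 1 + 0
GCD = 1


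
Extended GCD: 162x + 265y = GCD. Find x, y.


Tabular extended Euclidean (each row: r = 162*s + 265*t):
r=162, s=1, t=0
r=265, s=0, t=1
q=0: r=162, s=1, t=0   [162*(1) + 265*(0) = 162]
q=1: r=103, s=-1, t=1   [162*(-1) + 265*(1) = 103]
q=1: r=59, s=2, t=-1   [162*(2) + 265*(-1) = 59]
q=1: r=44, s=-3, t=2   [162*(-3) + 265*(2) = 44]
q=1: r=15, s=5, t=-3   [162*(5) + 265*(-3) = 15]
q=2: r=14, s=-13, t=8   [162*(-13) + 265*(8) = 14]
q=1: r=1, s=18, t=-11   [162*(18) + 265*(-11) = 1]
q=14: r=0, s=-265, t=162   [162*(-265) + 265*(162) = 0]
GCD = 1; from the row with r=1: x=18, y=-11
Check: 162*(18) + 265*(-11) = 2916 - 2915 = 1

GCD = 1, x = 18, y = -11


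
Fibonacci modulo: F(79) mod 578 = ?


F(k) mod 578 for k=1..79:
1, 1, 2, 3, 5, 8, 13, 21, 34, 55, 89, 144, 233, 377, 32, 409, 441, 272, 135, 407, 542, 371, 335, 128, 463, 13, 476, 489, 387, 298, 107, 405, 512, 339, 273, 34, 307, 341, 70, 411, 481, 314, 217, 531, 170, 123, 293, 416, 131, 547, 100, 69, 169, 238, 407, 67, 474, 541, 437, 400, 259, 81, 340, 421, 183, 26, 209, 235, 444, 101, 545, 68, 35, 103, 138, 241, 379, 42, 421
F(79) mod 578 = 421


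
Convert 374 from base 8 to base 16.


374 (base 8) = 252 (decimal)
252 (decimal) = FC (base 16)


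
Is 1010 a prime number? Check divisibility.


1010 / 2 = 505 (exact division)
1010 is NOT prime.

No, 1010 is not prime


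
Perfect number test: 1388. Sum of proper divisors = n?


Proper divisors of 1388: 1, 2, 4, 347, 694
Sum = 1 + 2 + 4 + 347 + 694 = 1048

No, 1388 is not perfect (1048 ≠ 1388)


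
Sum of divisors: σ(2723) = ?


Divisors of 2723: 1, 7, 389, 2723
Sum = 1 + 7 + 389 + 2723 = 3120

σ(2723) = 3120


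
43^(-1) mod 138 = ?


Use the extended Euclidean algorithm on (138, 43); each row r = 138*s + 43*t:
r=138, s=1, t=0
r=43, s=0, t=1
q=3: r=9, s=1, t=-3   [138*(1) + 43*(-3) = 9]
q=4: r=7, s=-4, t=13   [138*(-4) + 43*(13) = 7]
q=1: r=2, s=5, t=-16   [138*(5) + 43*(-16) = 2]
q=3: r=1, s=-19, t=61   [138*(-19) + 43*(61) = 1]
q=2: r=0, s=43, t=-138   [138*(43) + 43*(-138) = 0]
GCD = 1 with t = 61, so 43*(61) ≡ 1 (mod 138)
Inverse = 61 mod 138 = 61
Check: 43 * 61 = 2623 ≡ 1 (mod 138)

43^(-1) ≡ 61 (mod 138)


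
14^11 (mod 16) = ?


14^1 mod 16 = 14
14^2 mod 16 = 4
14^3 mod 16 = 8
14^4 mod 16 = 0
14^5 mod 16 = 0
14^6 mod 16 = 0
14^7 mod 16 = 0
14^8 mod 16 = 0
14^9 mod 16 = 0
14^10 mod 16 = 0
14^11 mod 16 = 0


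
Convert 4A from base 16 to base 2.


4A (base 16) = 74 (decimal)
74 (decimal) = 1001010 (base 2)


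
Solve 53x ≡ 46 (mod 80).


GCD(53, 80) = 1, unique solution
a^(-1) mod 80 = 77
x = 77 * 46 mod 80 = 22

x ≡ 22 (mod 80)


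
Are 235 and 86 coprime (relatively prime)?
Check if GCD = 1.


Euclidean algorithm:
235 = 2 * 86 + 63
86 = 1 * 63 + 23
63 = 2 * 23 + 17
23 = 1 * 17 + 6
17 = 2 * 6 + 5
6 = 1 * 5 + 1
5 = 5 * 1 + 0
GCD(235, 86) = 1

Yes, coprime (GCD = 1)


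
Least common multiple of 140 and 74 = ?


GCD(140, 74) = 2
LCM = 140*74/2 = 10360/2 = 5180

LCM = 5180


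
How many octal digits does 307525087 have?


307525087 in base 8 = 2225072737
Number of digits = 10

10 digits (base 8)
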